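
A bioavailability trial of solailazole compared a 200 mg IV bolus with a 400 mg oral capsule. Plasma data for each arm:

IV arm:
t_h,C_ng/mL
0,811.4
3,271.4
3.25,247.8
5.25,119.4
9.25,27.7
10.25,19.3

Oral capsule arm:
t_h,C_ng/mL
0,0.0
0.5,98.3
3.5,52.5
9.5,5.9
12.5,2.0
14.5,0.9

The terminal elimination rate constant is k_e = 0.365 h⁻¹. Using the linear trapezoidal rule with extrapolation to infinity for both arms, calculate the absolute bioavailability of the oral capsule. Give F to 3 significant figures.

Trapezoidal AUC_0→10.25 (IV):
  [0→3]: (811.4+271.4)/2 × 3 = 1624.2
  [3→3.25]: (271.4+247.8)/2 × 0.25 = 64.9
  [3.25→5.25]: (247.8+119.4)/2 × 2 = 367.2
  [5.25→9.25]: (119.4+27.7)/2 × 4 = 294.2
  [9.25→10.25]: (27.7+19.3)/2 × 1 = 23.5
  Sum = 2374.0 ng/mL·h
IV tail: 19.3/0.365 = 52.877; AUC_iv,0→∞ = 2374.0 + 52.877 = 2426.877 ng/mL·h
Trapezoidal AUC_0→14.5 (oral capsule):
  [0→0.5]: (0.0+98.3)/2 × 0.5 = 24.575
  [0.5→3.5]: (98.3+52.5)/2 × 3 = 226.2
  [3.5→9.5]: (52.5+5.9)/2 × 6 = 175.2
  [9.5→12.5]: (5.9+2.0)/2 × 3 = 11.85
  [12.5→14.5]: (2.0+0.9)/2 × 2 = 2.9
  Sum = 440.725 ng/mL·h
oral capsule tail: 0.9/0.365 = 2.466; AUC_ev,0→∞ = 440.725 + 2.466 = 443.191 ng/mL·h
F = (AUC_ev/D_ev)/(AUC_iv/D_iv) = (443.191/400)/(2426.877/200) = 1.1079775/12.134385 = 0.0913

F = 0.0913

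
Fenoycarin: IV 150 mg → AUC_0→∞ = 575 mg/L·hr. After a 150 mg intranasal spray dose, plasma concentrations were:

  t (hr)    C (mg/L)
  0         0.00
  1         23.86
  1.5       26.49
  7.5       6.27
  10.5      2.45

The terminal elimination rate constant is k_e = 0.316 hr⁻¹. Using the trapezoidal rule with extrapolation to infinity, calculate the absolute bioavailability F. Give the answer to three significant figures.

F = 0.250

Trapezoidal AUC_0→10.5 (intranasal spray):
  [0→1]: (0.00+23.86)/2 × 1 = 11.93
  [1→1.5]: (23.86+26.49)/2 × 0.5 = 12.5875
  [1.5→7.5]: (26.49+6.27)/2 × 6 = 98.28
  [7.5→10.5]: (6.27+2.45)/2 × 3 = 13.08
  Sum = 135.8775 mg/L·hr
Tail: C_last/k_e = 2.45/0.316 = 7.753
AUC_0→∞ (intranasal spray) = 135.8775 + 7.753 = 143.6305 mg/L·hr
F = (AUC_ev/D_ev)/(AUC_iv/D_iv) = (143.6305/150)/(575/150) = 0.957537/3.83333 = 0.2498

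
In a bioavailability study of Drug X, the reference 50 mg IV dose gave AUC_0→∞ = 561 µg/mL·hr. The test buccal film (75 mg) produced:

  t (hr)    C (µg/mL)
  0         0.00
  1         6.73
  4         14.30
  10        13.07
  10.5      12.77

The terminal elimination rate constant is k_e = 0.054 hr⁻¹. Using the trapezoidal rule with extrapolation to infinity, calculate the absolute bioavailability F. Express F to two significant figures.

Trapezoidal AUC_0→10.5 (buccal film):
  [0→1]: (0.00+6.73)/2 × 1 = 3.365
  [1→4]: (6.73+14.30)/2 × 3 = 31.545
  [4→10]: (14.30+13.07)/2 × 6 = 82.11
  [10→10.5]: (13.07+12.77)/2 × 0.5 = 6.46
  Sum = 123.48 µg/mL·hr
Tail: C_last/k_e = 12.77/0.054 = 236.481
AUC_0→∞ (buccal film) = 123.48 + 236.481 = 359.961 µg/mL·hr
F = (AUC_ev/D_ev)/(AUC_iv/D_iv) = (359.961/75)/(561/50) = 4.79948/11.22 = 0.4278

F = 0.43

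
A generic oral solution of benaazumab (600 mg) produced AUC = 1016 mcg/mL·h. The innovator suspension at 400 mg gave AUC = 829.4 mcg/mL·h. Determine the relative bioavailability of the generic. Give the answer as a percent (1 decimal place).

F_rel = (AUC_test/D_test) / (AUC_ref/D_ref)
      = (1016/600) / (829.4/400)
      = 1.69333 / 2.0735 = 0.8167 = 81.67%

F_rel = 81.7%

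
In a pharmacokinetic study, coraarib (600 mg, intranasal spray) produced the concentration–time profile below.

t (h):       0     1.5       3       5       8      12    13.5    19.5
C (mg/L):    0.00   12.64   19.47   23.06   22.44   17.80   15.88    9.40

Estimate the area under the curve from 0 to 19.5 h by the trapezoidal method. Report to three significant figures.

Trapezoidal AUC_0→19.5:
  [0→1.5]: (0.00+12.64)/2 × 1.5 = 9.48
  [1.5→3]: (12.64+19.47)/2 × 1.5 = 24.0825
  [3→5]: (19.47+23.06)/2 × 2 = 42.53
  [5→8]: (23.06+22.44)/2 × 3 = 68.25
  [8→12]: (22.44+17.80)/2 × 4 = 80.48
  [12→13.5]: (17.80+15.88)/2 × 1.5 = 25.26
  [13.5→19.5]: (15.88+9.40)/2 × 6 = 75.84
  Sum = 325.9225 mg/L·h

AUC = 326 mg/L·h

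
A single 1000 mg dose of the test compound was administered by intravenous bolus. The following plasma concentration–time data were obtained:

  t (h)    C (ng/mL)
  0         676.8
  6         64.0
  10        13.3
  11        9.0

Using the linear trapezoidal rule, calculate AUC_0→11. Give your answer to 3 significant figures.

AUC = 2390 ng/mL·h

Trapezoidal AUC_0→11:
  [0→6]: (676.8+64.0)/2 × 6 = 2222.4
  [6→10]: (64.0+13.3)/2 × 4 = 154.6
  [10→11]: (13.3+9.0)/2 × 1 = 11.15
  Sum = 2388.15 ng/mL·h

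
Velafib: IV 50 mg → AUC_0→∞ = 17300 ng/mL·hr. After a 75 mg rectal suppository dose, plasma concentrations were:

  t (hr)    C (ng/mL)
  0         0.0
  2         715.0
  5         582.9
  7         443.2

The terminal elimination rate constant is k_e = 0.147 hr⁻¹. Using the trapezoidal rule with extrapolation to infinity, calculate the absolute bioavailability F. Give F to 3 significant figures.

F = 0.258

Trapezoidal AUC_0→7 (rectal suppository):
  [0→2]: (0.0+715.0)/2 × 2 = 715.0
  [2→5]: (715.0+582.9)/2 × 3 = 1946.85
  [5→7]: (582.9+443.2)/2 × 2 = 1026.1
  Sum = 3687.95 ng/mL·hr
Tail: C_last/k_e = 443.2/0.147 = 3014.966
AUC_0→∞ (rectal suppository) = 3687.95 + 3014.966 = 6702.916 ng/mL·hr
F = (AUC_ev/D_ev)/(AUC_iv/D_iv) = (6702.916/75)/(17300/50) = 89.3722/346 = 0.2583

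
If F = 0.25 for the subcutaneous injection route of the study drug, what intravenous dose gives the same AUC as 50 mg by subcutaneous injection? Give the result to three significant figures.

Systemic exposure from an extravascular dose = F × D_ev, so the equivalent IV dose is F × D_ev.
D_iv = F × D_ev = 0.25 × 50 = 12.5 mg

D_iv = 12.5 mg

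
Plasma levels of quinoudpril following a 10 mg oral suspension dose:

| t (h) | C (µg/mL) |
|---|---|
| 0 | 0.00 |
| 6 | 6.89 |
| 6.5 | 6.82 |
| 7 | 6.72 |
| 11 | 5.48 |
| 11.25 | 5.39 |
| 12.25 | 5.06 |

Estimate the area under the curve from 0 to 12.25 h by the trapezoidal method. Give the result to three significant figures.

Trapezoidal AUC_0→12.25:
  [0→6]: (0.00+6.89)/2 × 6 = 20.67
  [6→6.5]: (6.89+6.82)/2 × 0.5 = 3.4275
  [6.5→7]: (6.82+6.72)/2 × 0.5 = 3.385
  [7→11]: (6.72+5.48)/2 × 4 = 24.4
  [11→11.25]: (5.48+5.39)/2 × 0.25 = 1.35875
  [11.25→12.25]: (5.39+5.06)/2 × 1 = 5.225
  Sum = 58.46625 µg/mL·h

AUC = 58.5 µg/mL·h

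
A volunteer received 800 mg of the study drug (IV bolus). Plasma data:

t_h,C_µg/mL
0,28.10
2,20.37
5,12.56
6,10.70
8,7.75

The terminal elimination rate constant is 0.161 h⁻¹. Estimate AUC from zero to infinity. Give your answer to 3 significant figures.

AUC = 176 µg/mL·h

Trapezoidal AUC_0→8:
  [0→2]: (28.10+20.37)/2 × 2 = 48.47
  [2→5]: (20.37+12.56)/2 × 3 = 49.395
  [5→6]: (12.56+10.70)/2 × 1 = 11.63
  [6→8]: (10.70+7.75)/2 × 2 = 18.45
  Sum = 127.945 µg/mL·h
Extrapolated tail: C_last / k_e = 7.75 / 0.161 = 48.137
AUC_0→∞ = 127.945 + 48.137 = 176.082 µg/mL·h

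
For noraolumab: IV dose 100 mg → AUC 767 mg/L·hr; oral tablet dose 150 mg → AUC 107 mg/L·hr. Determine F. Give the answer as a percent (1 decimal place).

F = 9.3%

F = (AUC_ev / D_ev) / (AUC_iv / D_iv)
  = (107/150) / (767/100)
  = 0.713333 / 7.67 = 0.0930
  = 9.30%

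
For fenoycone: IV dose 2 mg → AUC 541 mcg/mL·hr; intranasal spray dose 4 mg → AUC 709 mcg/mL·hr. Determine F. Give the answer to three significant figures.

F = 0.655

F = (AUC_ev / D_ev) / (AUC_iv / D_iv)
  = (709/4) / (541/2)
  = 177.25 / 270.5 = 0.6553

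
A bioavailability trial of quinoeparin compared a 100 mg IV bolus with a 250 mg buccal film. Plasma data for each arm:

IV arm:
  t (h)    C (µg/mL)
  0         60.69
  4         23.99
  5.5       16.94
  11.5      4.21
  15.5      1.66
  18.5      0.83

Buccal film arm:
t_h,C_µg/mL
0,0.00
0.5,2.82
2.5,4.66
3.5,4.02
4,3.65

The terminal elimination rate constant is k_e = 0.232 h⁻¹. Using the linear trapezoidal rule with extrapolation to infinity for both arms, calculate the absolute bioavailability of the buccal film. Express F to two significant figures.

Trapezoidal AUC_0→18.5 (IV):
  [0→4]: (60.69+23.99)/2 × 4 = 169.36
  [4→5.5]: (23.99+16.94)/2 × 1.5 = 30.6975
  [5.5→11.5]: (16.94+4.21)/2 × 6 = 63.45
  [11.5→15.5]: (4.21+1.66)/2 × 4 = 11.74
  [15.5→18.5]: (1.66+0.83)/2 × 3 = 3.735
  Sum = 278.9825 µg/mL·h
IV tail: 0.83/0.232 = 3.578; AUC_iv,0→∞ = 278.9825 + 3.578 = 282.5605 µg/mL·h
Trapezoidal AUC_0→4 (buccal film):
  [0→0.5]: (0.00+2.82)/2 × 0.5 = 0.705
  [0.5→2.5]: (2.82+4.66)/2 × 2 = 7.48
  [2.5→3.5]: (4.66+4.02)/2 × 1 = 4.34
  [3.5→4]: (4.02+3.65)/2 × 0.5 = 1.9175
  Sum = 14.4425 µg/mL·h
buccal film tail: 3.65/0.232 = 15.733; AUC_ev,0→∞ = 14.4425 + 15.733 = 30.1755 µg/mL·h
F = (AUC_ev/D_ev)/(AUC_iv/D_iv) = (30.1755/250)/(282.5605/100) = 0.120702/2.825605 = 0.0427

F = 0.043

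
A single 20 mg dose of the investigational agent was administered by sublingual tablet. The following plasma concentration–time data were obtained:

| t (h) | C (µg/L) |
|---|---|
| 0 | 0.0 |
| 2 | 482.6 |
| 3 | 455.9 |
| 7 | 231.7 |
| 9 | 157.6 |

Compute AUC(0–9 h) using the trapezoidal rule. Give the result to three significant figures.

AUC = 2720 µg/L·h

Trapezoidal AUC_0→9:
  [0→2]: (0.0+482.6)/2 × 2 = 482.6
  [2→3]: (482.6+455.9)/2 × 1 = 469.25
  [3→7]: (455.9+231.7)/2 × 4 = 1375.2
  [7→9]: (231.7+157.6)/2 × 2 = 389.3
  Sum = 2716.35 µg/L·h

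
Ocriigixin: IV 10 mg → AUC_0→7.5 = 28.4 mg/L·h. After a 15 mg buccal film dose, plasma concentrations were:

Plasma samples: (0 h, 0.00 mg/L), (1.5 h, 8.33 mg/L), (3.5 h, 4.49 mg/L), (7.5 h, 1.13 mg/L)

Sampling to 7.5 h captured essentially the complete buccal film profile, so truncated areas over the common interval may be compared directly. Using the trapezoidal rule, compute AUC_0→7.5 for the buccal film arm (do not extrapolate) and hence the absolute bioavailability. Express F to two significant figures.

F = 0.71

Trapezoidal AUC_0→7.5 (buccal film):
  [0→1.5]: (0.00+8.33)/2 × 1.5 = 6.2475
  [1.5→3.5]: (8.33+4.49)/2 × 2 = 12.82
  [3.5→7.5]: (4.49+1.13)/2 × 4 = 11.24
  Sum = 30.3075 mg/L·h
F = (AUC_ev/D_ev)/(AUC_iv/D_iv) = (30.3075/15)/(28.4/10) = 2.0205/2.84 = 0.7114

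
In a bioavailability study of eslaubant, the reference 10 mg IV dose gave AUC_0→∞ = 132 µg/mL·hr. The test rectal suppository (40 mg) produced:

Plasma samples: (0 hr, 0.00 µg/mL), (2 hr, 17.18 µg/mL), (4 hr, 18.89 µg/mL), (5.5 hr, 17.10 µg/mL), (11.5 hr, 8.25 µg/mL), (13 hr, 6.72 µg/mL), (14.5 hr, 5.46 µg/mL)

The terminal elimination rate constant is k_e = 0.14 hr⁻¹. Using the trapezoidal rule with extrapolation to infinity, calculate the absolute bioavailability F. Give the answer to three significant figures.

Trapezoidal AUC_0→14.5 (rectal suppository):
  [0→2]: (0.00+17.18)/2 × 2 = 17.18
  [2→4]: (17.18+18.89)/2 × 2 = 36.07
  [4→5.5]: (18.89+17.10)/2 × 1.5 = 26.9925
  [5.5→11.5]: (17.10+8.25)/2 × 6 = 76.05
  [11.5→13]: (8.25+6.72)/2 × 1.5 = 11.2275
  [13→14.5]: (6.72+5.46)/2 × 1.5 = 9.135
  Sum = 176.655 µg/mL·hr
Tail: C_last/k_e = 5.46/0.14 = 39.000
AUC_0→∞ (rectal suppository) = 176.655 + 39.000 = 215.655 µg/mL·hr
F = (AUC_ev/D_ev)/(AUC_iv/D_iv) = (215.655/40)/(132/10) = 5.391375/13.2 = 0.4084

F = 0.408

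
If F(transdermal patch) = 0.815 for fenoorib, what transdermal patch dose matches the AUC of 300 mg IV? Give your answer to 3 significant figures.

For equal systemic exposure: F × D_ev = D_iv
D_ev = D_iv / F = 300 / 0.815 = 368.098 mg

D_transdermal = 368 mg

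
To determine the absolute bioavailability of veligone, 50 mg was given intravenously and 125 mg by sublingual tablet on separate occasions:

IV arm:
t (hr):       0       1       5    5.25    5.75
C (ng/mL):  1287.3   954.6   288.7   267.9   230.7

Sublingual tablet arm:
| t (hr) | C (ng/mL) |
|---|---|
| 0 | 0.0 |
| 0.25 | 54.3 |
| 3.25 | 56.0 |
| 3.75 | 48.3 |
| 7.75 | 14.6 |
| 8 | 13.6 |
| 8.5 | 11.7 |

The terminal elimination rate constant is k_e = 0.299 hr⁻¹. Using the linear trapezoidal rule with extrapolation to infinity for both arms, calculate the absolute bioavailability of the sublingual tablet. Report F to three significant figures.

Trapezoidal AUC_0→5.75 (IV):
  [0→1]: (1287.3+954.6)/2 × 1 = 1120.95
  [1→5]: (954.6+288.7)/2 × 4 = 2486.6
  [5→5.25]: (288.7+267.9)/2 × 0.25 = 69.575
  [5.25→5.75]: (267.9+230.7)/2 × 0.5 = 124.65
  Sum = 3801.775 ng/mL·hr
IV tail: 230.7/0.299 = 771.572; AUC_iv,0→∞ = 3801.775 + 771.572 = 4573.347 ng/mL·hr
Trapezoidal AUC_0→8.5 (sublingual tablet):
  [0→0.25]: (0.0+54.3)/2 × 0.25 = 6.7875
  [0.25→3.25]: (54.3+56.0)/2 × 3 = 165.45
  [3.25→3.75]: (56.0+48.3)/2 × 0.5 = 26.075
  [3.75→7.75]: (48.3+14.6)/2 × 4 = 125.8
  [7.75→8]: (14.6+13.6)/2 × 0.25 = 3.525
  [8→8.5]: (13.6+11.7)/2 × 0.5 = 6.325
  Sum = 333.9625 ng/mL·hr
sublingual tablet tail: 11.7/0.299 = 39.130; AUC_ev,0→∞ = 333.9625 + 39.130 = 373.0925 ng/mL·hr
F = (AUC_ev/D_ev)/(AUC_iv/D_iv) = (373.0925/125)/(4573.347/50) = 2.98474/91.46694 = 0.0326

F = 0.0326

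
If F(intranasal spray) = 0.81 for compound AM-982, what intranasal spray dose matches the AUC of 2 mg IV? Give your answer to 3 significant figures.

D_intranasal = 2.47 mg

For equal systemic exposure: F × D_ev = D_iv
D_ev = D_iv / F = 2 / 0.81 = 2.46914 mg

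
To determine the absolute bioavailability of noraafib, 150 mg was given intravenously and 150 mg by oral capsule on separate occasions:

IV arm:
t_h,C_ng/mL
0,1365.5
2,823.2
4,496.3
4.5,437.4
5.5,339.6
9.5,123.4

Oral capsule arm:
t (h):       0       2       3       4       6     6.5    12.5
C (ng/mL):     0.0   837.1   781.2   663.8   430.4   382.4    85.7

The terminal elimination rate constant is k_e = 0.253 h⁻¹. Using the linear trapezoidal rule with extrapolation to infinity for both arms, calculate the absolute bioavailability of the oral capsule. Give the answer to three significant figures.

F = 0.976

Trapezoidal AUC_0→9.5 (IV):
  [0→2]: (1365.5+823.2)/2 × 2 = 2188.7
  [2→4]: (823.2+496.3)/2 × 2 = 1319.5
  [4→4.5]: (496.3+437.4)/2 × 0.5 = 233.425
  [4.5→5.5]: (437.4+339.6)/2 × 1 = 388.5
  [5.5→9.5]: (339.6+123.4)/2 × 4 = 926.0
  Sum = 5056.125 ng/mL·h
IV tail: 123.4/0.253 = 487.747; AUC_iv,0→∞ = 5056.125 + 487.747 = 5543.872 ng/mL·h
Trapezoidal AUC_0→12.5 (oral capsule):
  [0→2]: (0.0+837.1)/2 × 2 = 837.1
  [2→3]: (837.1+781.2)/2 × 1 = 809.15
  [3→4]: (781.2+663.8)/2 × 1 = 722.5
  [4→6]: (663.8+430.4)/2 × 2 = 1094.2
  [6→6.5]: (430.4+382.4)/2 × 0.5 = 203.2
  [6.5→12.5]: (382.4+85.7)/2 × 6 = 1404.3
  Sum = 5070.45 ng/mL·h
oral capsule tail: 85.7/0.253 = 338.735; AUC_ev,0→∞ = 5070.45 + 338.735 = 5409.185 ng/mL·h
F = (AUC_ev/D_ev)/(AUC_iv/D_iv) = (5409.185/150)/(5543.872/150) = 36.0612/36.9591 = 0.9757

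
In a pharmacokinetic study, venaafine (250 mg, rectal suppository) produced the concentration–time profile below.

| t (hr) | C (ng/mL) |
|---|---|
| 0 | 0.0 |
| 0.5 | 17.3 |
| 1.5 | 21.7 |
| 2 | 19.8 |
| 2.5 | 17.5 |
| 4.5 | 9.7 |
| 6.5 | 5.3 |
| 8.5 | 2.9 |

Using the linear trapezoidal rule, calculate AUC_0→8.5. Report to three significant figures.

AUC = 93.9 ng/mL·hr

Trapezoidal AUC_0→8.5:
  [0→0.5]: (0.0+17.3)/2 × 0.5 = 4.325
  [0.5→1.5]: (17.3+21.7)/2 × 1 = 19.5
  [1.5→2]: (21.7+19.8)/2 × 0.5 = 10.375
  [2→2.5]: (19.8+17.5)/2 × 0.5 = 9.325
  [2.5→4.5]: (17.5+9.7)/2 × 2 = 27.2
  [4.5→6.5]: (9.7+5.3)/2 × 2 = 15.0
  [6.5→8.5]: (5.3+2.9)/2 × 2 = 8.2
  Sum = 93.925 ng/mL·hr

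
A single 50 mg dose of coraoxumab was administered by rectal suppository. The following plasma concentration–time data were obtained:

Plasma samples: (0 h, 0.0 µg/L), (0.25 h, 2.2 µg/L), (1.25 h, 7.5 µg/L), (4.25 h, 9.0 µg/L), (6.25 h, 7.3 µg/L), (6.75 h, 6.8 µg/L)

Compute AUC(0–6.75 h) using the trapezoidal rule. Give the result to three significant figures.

Trapezoidal AUC_0→6.75:
  [0→0.25]: (0.0+2.2)/2 × 0.25 = 0.275
  [0.25→1.25]: (2.2+7.5)/2 × 1 = 4.85
  [1.25→4.25]: (7.5+9.0)/2 × 3 = 24.75
  [4.25→6.25]: (9.0+7.3)/2 × 2 = 16.3
  [6.25→6.75]: (7.3+6.8)/2 × 0.5 = 3.525
  Sum = 49.7 µg/L·h

AUC = 49.7 µg/L·h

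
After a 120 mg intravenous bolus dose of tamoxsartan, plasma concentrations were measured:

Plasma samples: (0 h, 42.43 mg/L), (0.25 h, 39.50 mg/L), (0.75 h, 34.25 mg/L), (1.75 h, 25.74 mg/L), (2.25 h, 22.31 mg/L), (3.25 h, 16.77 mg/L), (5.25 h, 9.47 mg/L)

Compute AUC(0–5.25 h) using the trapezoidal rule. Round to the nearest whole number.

Trapezoidal AUC_0→5.25:
  [0→0.25]: (42.43+39.50)/2 × 0.25 = 10.24125
  [0.25→0.75]: (39.50+34.25)/2 × 0.5 = 18.4375
  [0.75→1.75]: (34.25+25.74)/2 × 1 = 29.995
  [1.75→2.25]: (25.74+22.31)/2 × 0.5 = 12.0125
  [2.25→3.25]: (22.31+16.77)/2 × 1 = 19.54
  [3.25→5.25]: (16.77+9.47)/2 × 2 = 26.24
  Sum = 116.46625 mg/L·h

AUC = 116 mg/L·h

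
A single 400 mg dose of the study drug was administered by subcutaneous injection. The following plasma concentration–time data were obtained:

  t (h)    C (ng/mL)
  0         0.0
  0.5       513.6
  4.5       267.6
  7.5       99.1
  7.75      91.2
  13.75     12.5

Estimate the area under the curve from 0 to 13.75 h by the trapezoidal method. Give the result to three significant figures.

Trapezoidal AUC_0→13.75:
  [0→0.5]: (0.0+513.6)/2 × 0.5 = 128.4
  [0.5→4.5]: (513.6+267.6)/2 × 4 = 1562.4
  [4.5→7.5]: (267.6+99.1)/2 × 3 = 550.05
  [7.5→7.75]: (99.1+91.2)/2 × 0.25 = 23.7875
  [7.75→13.75]: (91.2+12.5)/2 × 6 = 311.1
  Sum = 2575.7375 ng/mL·h

AUC = 2580 ng/mL·h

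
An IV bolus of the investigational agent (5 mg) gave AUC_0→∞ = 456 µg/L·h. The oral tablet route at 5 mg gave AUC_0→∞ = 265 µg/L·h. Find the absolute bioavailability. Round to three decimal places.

F = (AUC_ev / D_ev) / (AUC_iv / D_iv)
  = (265/5) / (456/5)
  = 53 / 91.2 = 0.5811

F = 0.581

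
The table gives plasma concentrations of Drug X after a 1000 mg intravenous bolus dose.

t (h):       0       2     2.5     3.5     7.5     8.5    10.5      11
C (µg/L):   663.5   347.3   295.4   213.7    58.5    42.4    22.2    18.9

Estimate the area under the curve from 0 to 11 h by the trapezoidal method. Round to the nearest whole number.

AUC = 2096 µg/L·h

Trapezoidal AUC_0→11:
  [0→2]: (663.5+347.3)/2 × 2 = 1010.8
  [2→2.5]: (347.3+295.4)/2 × 0.5 = 160.675
  [2.5→3.5]: (295.4+213.7)/2 × 1 = 254.55
  [3.5→7.5]: (213.7+58.5)/2 × 4 = 544.4
  [7.5→8.5]: (58.5+42.4)/2 × 1 = 50.45
  [8.5→10.5]: (42.4+22.2)/2 × 2 = 64.6
  [10.5→11]: (22.2+18.9)/2 × 0.5 = 10.275
  Sum = 2095.75 µg/L·h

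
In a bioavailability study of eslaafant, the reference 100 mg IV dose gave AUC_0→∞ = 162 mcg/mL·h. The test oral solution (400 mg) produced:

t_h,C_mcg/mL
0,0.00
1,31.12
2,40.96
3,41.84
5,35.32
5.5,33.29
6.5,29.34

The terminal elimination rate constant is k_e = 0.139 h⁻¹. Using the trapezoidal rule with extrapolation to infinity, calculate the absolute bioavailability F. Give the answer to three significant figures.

Trapezoidal AUC_0→6.5 (oral solution):
  [0→1]: (0.00+31.12)/2 × 1 = 15.56
  [1→2]: (31.12+40.96)/2 × 1 = 36.04
  [2→3]: (40.96+41.84)/2 × 1 = 41.4
  [3→5]: (41.84+35.32)/2 × 2 = 77.16
  [5→5.5]: (35.32+33.29)/2 × 0.5 = 17.1525
  [5.5→6.5]: (33.29+29.34)/2 × 1 = 31.315
  Sum = 218.6275 mcg/mL·h
Tail: C_last/k_e = 29.34/0.139 = 211.079
AUC_0→∞ (oral solution) = 218.6275 + 211.079 = 429.7065 mcg/mL·h
F = (AUC_ev/D_ev)/(AUC_iv/D_iv) = (429.7065/400)/(162/100) = 1.07427/1.62 = 0.6631

F = 0.663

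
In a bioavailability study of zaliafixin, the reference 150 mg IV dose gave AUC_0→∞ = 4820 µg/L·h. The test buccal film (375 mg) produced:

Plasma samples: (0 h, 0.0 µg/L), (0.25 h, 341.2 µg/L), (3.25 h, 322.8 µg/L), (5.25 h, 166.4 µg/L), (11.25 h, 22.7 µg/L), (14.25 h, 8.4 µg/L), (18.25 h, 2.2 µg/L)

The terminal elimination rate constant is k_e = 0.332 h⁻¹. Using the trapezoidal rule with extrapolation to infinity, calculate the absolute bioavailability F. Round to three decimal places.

F = 0.180

Trapezoidal AUC_0→18.25 (buccal film):
  [0→0.25]: (0.0+341.2)/2 × 0.25 = 42.65
  [0.25→3.25]: (341.2+322.8)/2 × 3 = 996.0
  [3.25→5.25]: (322.8+166.4)/2 × 2 = 489.2
  [5.25→11.25]: (166.4+22.7)/2 × 6 = 567.3
  [11.25→14.25]: (22.7+8.4)/2 × 3 = 46.65
  [14.25→18.25]: (8.4+2.2)/2 × 4 = 21.2
  Sum = 2163.0 µg/L·h
Tail: C_last/k_e = 2.2/0.332 = 6.627
AUC_0→∞ (buccal film) = 2163.0 + 6.627 = 2169.627 µg/L·h
F = (AUC_ev/D_ev)/(AUC_iv/D_iv) = (2169.627/375)/(4820/150) = 5.785672/32.1333 = 0.1801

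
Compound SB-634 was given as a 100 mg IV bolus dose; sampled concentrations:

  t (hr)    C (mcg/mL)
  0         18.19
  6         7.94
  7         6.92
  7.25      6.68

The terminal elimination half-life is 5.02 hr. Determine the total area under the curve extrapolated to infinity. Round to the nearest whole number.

Trapezoidal AUC_0→7.25:
  [0→6]: (18.19+7.94)/2 × 6 = 78.39
  [6→7]: (7.94+6.92)/2 × 1 = 7.43
  [7→7.25]: (6.92+6.68)/2 × 0.25 = 1.7
  Sum = 87.52 mcg/mL·hr
k_e = ln2 / t½ = 0.693147 / 5.02 = 0.1381 hr^-1
Extrapolated tail: C_last / k_e = 6.68 / 0.1381 = 48.371
AUC_0→∞ = 87.52 + 48.371 = 135.891 mcg/mL·hr

AUC = 136 mcg/mL·hr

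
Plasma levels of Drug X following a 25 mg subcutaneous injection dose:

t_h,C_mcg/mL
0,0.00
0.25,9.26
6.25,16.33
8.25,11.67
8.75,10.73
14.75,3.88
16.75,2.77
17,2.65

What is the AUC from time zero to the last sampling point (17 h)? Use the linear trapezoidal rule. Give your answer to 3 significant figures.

Trapezoidal AUC_0→17:
  [0→0.25]: (0.00+9.26)/2 × 0.25 = 1.1575
  [0.25→6.25]: (9.26+16.33)/2 × 6 = 76.77
  [6.25→8.25]: (16.33+11.67)/2 × 2 = 28.0
  [8.25→8.75]: (11.67+10.73)/2 × 0.5 = 5.6
  [8.75→14.75]: (10.73+3.88)/2 × 6 = 43.83
  [14.75→16.75]: (3.88+2.77)/2 × 2 = 6.65
  [16.75→17]: (2.77+2.65)/2 × 0.25 = 0.6775
  Sum = 162.685 mcg/mL·h

AUC = 163 mcg/mL·h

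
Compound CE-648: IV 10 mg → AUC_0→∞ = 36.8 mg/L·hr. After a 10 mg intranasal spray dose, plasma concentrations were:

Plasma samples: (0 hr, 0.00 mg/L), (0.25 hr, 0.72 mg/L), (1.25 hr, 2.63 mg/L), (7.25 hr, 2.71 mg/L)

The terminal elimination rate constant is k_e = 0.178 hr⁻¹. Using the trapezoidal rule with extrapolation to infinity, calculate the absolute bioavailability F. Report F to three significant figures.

Trapezoidal AUC_0→7.25 (intranasal spray):
  [0→0.25]: (0.00+0.72)/2 × 0.25 = 0.09
  [0.25→1.25]: (0.72+2.63)/2 × 1 = 1.675
  [1.25→7.25]: (2.63+2.71)/2 × 6 = 16.02
  Sum = 17.785 mg/L·hr
Tail: C_last/k_e = 2.71/0.178 = 15.225
AUC_0→∞ (intranasal spray) = 17.785 + 15.225 = 33.01 mg/L·hr
F = (AUC_ev/D_ev)/(AUC_iv/D_iv) = (33.01/10)/(36.8/10) = 3.301/3.68 = 0.8970

F = 0.897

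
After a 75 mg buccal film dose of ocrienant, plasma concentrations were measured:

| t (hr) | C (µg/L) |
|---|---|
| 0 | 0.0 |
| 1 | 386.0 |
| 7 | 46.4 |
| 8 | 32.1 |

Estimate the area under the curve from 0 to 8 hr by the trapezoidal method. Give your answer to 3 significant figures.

AUC = 1530 µg/L·hr

Trapezoidal AUC_0→8:
  [0→1]: (0.0+386.0)/2 × 1 = 193.0
  [1→7]: (386.0+46.4)/2 × 6 = 1297.2
  [7→8]: (46.4+32.1)/2 × 1 = 39.25
  Sum = 1529.45 µg/L·hr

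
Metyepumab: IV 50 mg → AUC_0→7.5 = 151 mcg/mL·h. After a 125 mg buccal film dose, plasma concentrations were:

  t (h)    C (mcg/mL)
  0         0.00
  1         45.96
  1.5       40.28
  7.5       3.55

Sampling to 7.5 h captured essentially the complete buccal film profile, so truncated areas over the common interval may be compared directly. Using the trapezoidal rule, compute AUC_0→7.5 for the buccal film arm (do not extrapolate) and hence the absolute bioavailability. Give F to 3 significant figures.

Trapezoidal AUC_0→7.5 (buccal film):
  [0→1]: (0.00+45.96)/2 × 1 = 22.98
  [1→1.5]: (45.96+40.28)/2 × 0.5 = 21.56
  [1.5→7.5]: (40.28+3.55)/2 × 6 = 131.49
  Sum = 176.03 mcg/mL·h
F = (AUC_ev/D_ev)/(AUC_iv/D_iv) = (176.03/125)/(151/50) = 1.40824/3.02 = 0.4663

F = 0.466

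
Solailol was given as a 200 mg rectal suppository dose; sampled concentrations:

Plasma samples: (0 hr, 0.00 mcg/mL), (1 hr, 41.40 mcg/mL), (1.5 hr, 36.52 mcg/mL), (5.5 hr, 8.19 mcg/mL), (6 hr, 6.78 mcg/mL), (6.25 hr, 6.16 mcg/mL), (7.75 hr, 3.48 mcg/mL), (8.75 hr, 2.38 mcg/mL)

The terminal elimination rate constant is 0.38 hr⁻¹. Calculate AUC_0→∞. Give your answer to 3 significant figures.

Trapezoidal AUC_0→8.75:
  [0→1]: (0.00+41.40)/2 × 1 = 20.7
  [1→1.5]: (41.40+36.52)/2 × 0.5 = 19.48
  [1.5→5.5]: (36.52+8.19)/2 × 4 = 89.42
  [5.5→6]: (8.19+6.78)/2 × 0.5 = 3.7425
  [6→6.25]: (6.78+6.16)/2 × 0.25 = 1.6175
  [6.25→7.75]: (6.16+3.48)/2 × 1.5 = 7.23
  [7.75→8.75]: (3.48+2.38)/2 × 1 = 2.93
  Sum = 145.12 mcg/mL·hr
Extrapolated tail: C_last / k_e = 2.38 / 0.38 = 6.263
AUC_0→∞ = 145.12 + 6.263 = 151.383 mcg/mL·hr

AUC = 151 mcg/mL·hr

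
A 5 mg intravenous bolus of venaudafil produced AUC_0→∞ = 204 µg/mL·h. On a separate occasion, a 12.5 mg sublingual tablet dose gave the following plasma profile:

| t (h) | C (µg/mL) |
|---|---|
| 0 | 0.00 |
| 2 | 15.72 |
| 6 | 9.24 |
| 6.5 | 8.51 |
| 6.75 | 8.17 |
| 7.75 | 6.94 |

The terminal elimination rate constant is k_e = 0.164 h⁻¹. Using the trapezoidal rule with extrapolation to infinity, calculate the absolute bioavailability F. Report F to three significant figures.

Trapezoidal AUC_0→7.75 (sublingual tablet):
  [0→2]: (0.00+15.72)/2 × 2 = 15.72
  [2→6]: (15.72+9.24)/2 × 4 = 49.92
  [6→6.5]: (9.24+8.51)/2 × 0.5 = 4.4375
  [6.5→6.75]: (8.51+8.17)/2 × 0.25 = 2.085
  [6.75→7.75]: (8.17+6.94)/2 × 1 = 7.555
  Sum = 79.7175 µg/mL·h
Tail: C_last/k_e = 6.94/0.164 = 42.317
AUC_0→∞ (sublingual tablet) = 79.7175 + 42.317 = 122.0345 µg/mL·h
F = (AUC_ev/D_ev)/(AUC_iv/D_iv) = (122.0345/12.5)/(204/5) = 9.76276/40.8 = 0.2393

F = 0.239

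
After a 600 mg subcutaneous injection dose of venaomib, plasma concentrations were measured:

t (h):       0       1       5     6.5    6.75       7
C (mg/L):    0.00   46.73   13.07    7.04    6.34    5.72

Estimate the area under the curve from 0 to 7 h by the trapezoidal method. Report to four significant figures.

Trapezoidal AUC_0→7:
  [0→1]: (0.00+46.73)/2 × 1 = 23.365
  [1→5]: (46.73+13.07)/2 × 4 = 119.6
  [5→6.5]: (13.07+7.04)/2 × 1.5 = 15.0825
  [6.5→6.75]: (7.04+6.34)/2 × 0.25 = 1.6725
  [6.75→7]: (6.34+5.72)/2 × 0.25 = 1.5075
  Sum = 161.2275 mg/L·h

AUC = 161.2 mg/L·h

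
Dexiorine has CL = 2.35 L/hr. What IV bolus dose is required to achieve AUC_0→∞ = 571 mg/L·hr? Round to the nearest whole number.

Dose_iv = CL × AUC_0→∞
     = 2.35 × 571 = 1341.85 mg

Dose = 1342 mg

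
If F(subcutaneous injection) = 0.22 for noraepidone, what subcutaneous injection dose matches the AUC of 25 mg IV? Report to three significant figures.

For equal systemic exposure: F × D_ev = D_iv
D_ev = D_iv / F = 25 / 0.22 = 113.636 mg

D_subcutaneous = 114 mg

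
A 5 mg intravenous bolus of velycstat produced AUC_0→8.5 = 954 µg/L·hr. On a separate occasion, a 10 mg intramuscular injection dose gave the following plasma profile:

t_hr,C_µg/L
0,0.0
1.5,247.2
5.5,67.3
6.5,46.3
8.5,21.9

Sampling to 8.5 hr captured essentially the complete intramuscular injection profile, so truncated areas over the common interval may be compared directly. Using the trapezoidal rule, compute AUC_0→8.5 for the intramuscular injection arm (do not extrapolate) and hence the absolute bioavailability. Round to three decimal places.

F = 0.492

Trapezoidal AUC_0→8.5 (intramuscular injection):
  [0→1.5]: (0.0+247.2)/2 × 1.5 = 185.4
  [1.5→5.5]: (247.2+67.3)/2 × 4 = 629.0
  [5.5→6.5]: (67.3+46.3)/2 × 1 = 56.8
  [6.5→8.5]: (46.3+21.9)/2 × 2 = 68.2
  Sum = 939.4 µg/L·hr
F = (AUC_ev/D_ev)/(AUC_iv/D_iv) = (939.4/10)/(954/5) = 93.94/190.8 = 0.4923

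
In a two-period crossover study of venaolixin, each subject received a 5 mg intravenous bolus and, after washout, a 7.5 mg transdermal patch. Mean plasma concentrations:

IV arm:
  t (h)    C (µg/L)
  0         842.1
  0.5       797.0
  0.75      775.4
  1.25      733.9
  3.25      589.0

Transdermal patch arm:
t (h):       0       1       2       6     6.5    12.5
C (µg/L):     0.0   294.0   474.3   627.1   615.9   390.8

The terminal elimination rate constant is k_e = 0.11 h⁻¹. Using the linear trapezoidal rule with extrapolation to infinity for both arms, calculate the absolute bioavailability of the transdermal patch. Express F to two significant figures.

F = 0.84

Trapezoidal AUC_0→3.25 (IV):
  [0→0.5]: (842.1+797.0)/2 × 0.5 = 409.775
  [0.5→0.75]: (797.0+775.4)/2 × 0.25 = 196.55
  [0.75→1.25]: (775.4+733.9)/2 × 0.5 = 377.325
  [1.25→3.25]: (733.9+589.0)/2 × 2 = 1322.9
  Sum = 2306.55 µg/L·h
IV tail: 589.0/0.11 = 5354.545; AUC_iv,0→∞ = 2306.55 + 5354.545 = 7661.095 µg/L·h
Trapezoidal AUC_0→12.5 (transdermal patch):
  [0→1]: (0.0+294.0)/2 × 1 = 147.0
  [1→2]: (294.0+474.3)/2 × 1 = 384.15
  [2→6]: (474.3+627.1)/2 × 4 = 2202.8
  [6→6.5]: (627.1+615.9)/2 × 0.5 = 310.75
  [6.5→12.5]: (615.9+390.8)/2 × 6 = 3020.1
  Sum = 6064.8 µg/L·h
transdermal patch tail: 390.8/0.11 = 3552.727; AUC_ev,0→∞ = 6064.8 + 3552.727 = 9617.527 µg/L·h
F = (AUC_ev/D_ev)/(AUC_iv/D_iv) = (9617.527/7.5)/(7661.095/5) = 1282.34/1532.219 = 0.8369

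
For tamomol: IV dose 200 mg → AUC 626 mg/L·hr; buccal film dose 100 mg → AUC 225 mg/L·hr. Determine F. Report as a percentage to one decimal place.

F = (AUC_ev / D_ev) / (AUC_iv / D_iv)
  = (225/100) / (626/200)
  = 2.25 / 3.13 = 0.7188
  = 71.88%

F = 71.9%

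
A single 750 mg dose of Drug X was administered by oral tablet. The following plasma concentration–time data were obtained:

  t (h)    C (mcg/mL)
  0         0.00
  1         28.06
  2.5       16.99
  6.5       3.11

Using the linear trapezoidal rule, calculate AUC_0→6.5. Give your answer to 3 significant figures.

AUC = 88.0 mcg/mL·h

Trapezoidal AUC_0→6.5:
  [0→1]: (0.00+28.06)/2 × 1 = 14.03
  [1→2.5]: (28.06+16.99)/2 × 1.5 = 33.7875
  [2.5→6.5]: (16.99+3.11)/2 × 4 = 40.2
  Sum = 88.0175 mcg/mL·h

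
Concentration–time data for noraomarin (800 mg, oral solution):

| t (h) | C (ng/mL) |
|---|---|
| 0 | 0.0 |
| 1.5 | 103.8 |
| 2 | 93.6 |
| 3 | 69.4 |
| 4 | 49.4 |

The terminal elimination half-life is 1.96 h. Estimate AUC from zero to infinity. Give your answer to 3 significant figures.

AUC = 408 ng/mL·h

Trapezoidal AUC_0→4:
  [0→1.5]: (0.0+103.8)/2 × 1.5 = 77.85
  [1.5→2]: (103.8+93.6)/2 × 0.5 = 49.35
  [2→3]: (93.6+69.4)/2 × 1 = 81.5
  [3→4]: (69.4+49.4)/2 × 1 = 59.4
  Sum = 268.1 ng/mL·h
k_e = ln2 / t½ = 0.693147 / 1.96 = 0.3536 h^-1
Extrapolated tail: C_last / k_e = 49.4 / 0.3536 = 139.706
AUC_0→∞ = 268.1 + 139.706 = 407.806 ng/mL·h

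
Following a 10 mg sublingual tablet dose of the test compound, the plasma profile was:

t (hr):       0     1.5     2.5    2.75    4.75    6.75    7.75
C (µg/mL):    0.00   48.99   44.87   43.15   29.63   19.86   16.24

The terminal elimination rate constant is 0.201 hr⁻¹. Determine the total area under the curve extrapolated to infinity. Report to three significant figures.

Trapezoidal AUC_0→7.75:
  [0→1.5]: (0.00+48.99)/2 × 1.5 = 36.7425
  [1.5→2.5]: (48.99+44.87)/2 × 1 = 46.93
  [2.5→2.75]: (44.87+43.15)/2 × 0.25 = 11.0025
  [2.75→4.75]: (43.15+29.63)/2 × 2 = 72.78
  [4.75→6.75]: (29.63+19.86)/2 × 2 = 49.49
  [6.75→7.75]: (19.86+16.24)/2 × 1 = 18.05
  Sum = 234.995 µg/mL·hr
Extrapolated tail: C_last / k_e = 16.24 / 0.201 = 80.796
AUC_0→∞ = 234.995 + 80.796 = 315.791 µg/mL·hr

AUC = 316 µg/mL·hr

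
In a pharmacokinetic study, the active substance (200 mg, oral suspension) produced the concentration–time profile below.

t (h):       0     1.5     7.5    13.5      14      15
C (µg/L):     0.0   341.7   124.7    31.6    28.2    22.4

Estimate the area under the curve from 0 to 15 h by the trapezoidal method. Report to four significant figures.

Trapezoidal AUC_0→15:
  [0→1.5]: (0.0+341.7)/2 × 1.5 = 256.275
  [1.5→7.5]: (341.7+124.7)/2 × 6 = 1399.2
  [7.5→13.5]: (124.7+31.6)/2 × 6 = 468.9
  [13.5→14]: (31.6+28.2)/2 × 0.5 = 14.95
  [14→15]: (28.2+22.4)/2 × 1 = 25.3
  Sum = 2164.625 µg/L·h

AUC = 2165 µg/L·h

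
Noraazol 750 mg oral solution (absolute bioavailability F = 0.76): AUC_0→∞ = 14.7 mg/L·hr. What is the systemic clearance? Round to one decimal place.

CL = 38.8 L/hr

CL = F × Dose / AUC_0→∞
   = 0.76 × 750 / 14.7 = 38.7755 L/hr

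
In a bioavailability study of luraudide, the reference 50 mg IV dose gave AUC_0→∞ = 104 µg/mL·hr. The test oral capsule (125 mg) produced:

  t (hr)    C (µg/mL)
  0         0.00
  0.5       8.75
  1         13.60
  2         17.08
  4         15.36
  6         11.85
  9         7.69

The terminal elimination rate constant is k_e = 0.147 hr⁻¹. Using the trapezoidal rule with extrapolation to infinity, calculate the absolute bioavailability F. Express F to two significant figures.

Trapezoidal AUC_0→9 (oral capsule):
  [0→0.5]: (0.00+8.75)/2 × 0.5 = 2.1875
  [0.5→1]: (8.75+13.60)/2 × 0.5 = 5.5875
  [1→2]: (13.60+17.08)/2 × 1 = 15.34
  [2→4]: (17.08+15.36)/2 × 2 = 32.44
  [4→6]: (15.36+11.85)/2 × 2 = 27.21
  [6→9]: (11.85+7.69)/2 × 3 = 29.31
  Sum = 112.075 µg/mL·hr
Tail: C_last/k_e = 7.69/0.147 = 52.313
AUC_0→∞ (oral capsule) = 112.075 + 52.313 = 164.388 µg/mL·hr
F = (AUC_ev/D_ev)/(AUC_iv/D_iv) = (164.388/125)/(104/50) = 1.315104/2.08 = 0.6323

F = 0.63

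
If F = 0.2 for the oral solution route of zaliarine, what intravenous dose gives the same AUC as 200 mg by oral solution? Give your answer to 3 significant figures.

D_iv = 40.0 mg

Systemic exposure from an extravascular dose = F × D_ev, so the equivalent IV dose is F × D_ev.
D_iv = F × D_ev = 0.2 × 200 = 40 mg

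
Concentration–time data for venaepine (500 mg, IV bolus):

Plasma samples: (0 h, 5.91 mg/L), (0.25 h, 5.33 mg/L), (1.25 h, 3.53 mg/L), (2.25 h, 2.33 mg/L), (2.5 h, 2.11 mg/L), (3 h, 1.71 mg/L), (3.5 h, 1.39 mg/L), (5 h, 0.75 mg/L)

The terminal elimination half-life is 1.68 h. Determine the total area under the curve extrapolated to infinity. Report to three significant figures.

Trapezoidal AUC_0→5:
  [0→0.25]: (5.91+5.33)/2 × 0.25 = 1.405
  [0.25→1.25]: (5.33+3.53)/2 × 1 = 4.43
  [1.25→2.25]: (3.53+2.33)/2 × 1 = 2.93
  [2.25→2.5]: (2.33+2.11)/2 × 0.25 = 0.555
  [2.5→3]: (2.11+1.71)/2 × 0.5 = 0.955
  [3→3.5]: (1.71+1.39)/2 × 0.5 = 0.775
  [3.5→5]: (1.39+0.75)/2 × 1.5 = 1.605
  Sum = 12.655 mg/L·h
k_e = ln2 / t½ = 0.693147 / 1.68 = 0.4126 h^-1
Extrapolated tail: C_last / k_e = 0.75 / 0.4126 = 1.818
AUC_0→∞ = 12.655 + 1.818 = 14.473 mg/L·h

AUC = 14.5 mg/L·h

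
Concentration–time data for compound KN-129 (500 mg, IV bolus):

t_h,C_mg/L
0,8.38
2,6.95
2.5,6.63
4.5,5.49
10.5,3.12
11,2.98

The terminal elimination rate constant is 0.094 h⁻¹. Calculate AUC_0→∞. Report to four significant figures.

AUC = 89.90 mg/L·h

Trapezoidal AUC_0→11:
  [0→2]: (8.38+6.95)/2 × 2 = 15.33
  [2→2.5]: (6.95+6.63)/2 × 0.5 = 3.395
  [2.5→4.5]: (6.63+5.49)/2 × 2 = 12.12
  [4.5→10.5]: (5.49+3.12)/2 × 6 = 25.83
  [10.5→11]: (3.12+2.98)/2 × 0.5 = 1.525
  Sum = 58.2 mg/L·h
Extrapolated tail: C_last / k_e = 2.98 / 0.094 = 31.702
AUC_0→∞ = 58.2 + 31.702 = 89.902 mg/L·h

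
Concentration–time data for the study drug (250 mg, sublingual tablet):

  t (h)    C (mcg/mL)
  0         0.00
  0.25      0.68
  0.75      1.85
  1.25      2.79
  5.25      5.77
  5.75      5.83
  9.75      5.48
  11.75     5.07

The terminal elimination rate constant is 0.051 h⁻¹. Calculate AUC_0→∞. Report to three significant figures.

Trapezoidal AUC_0→11.75:
  [0→0.25]: (0.00+0.68)/2 × 0.25 = 0.085
  [0.25→0.75]: (0.68+1.85)/2 × 0.5 = 0.6325
  [0.75→1.25]: (1.85+2.79)/2 × 0.5 = 1.16
  [1.25→5.25]: (2.79+5.77)/2 × 4 = 17.12
  [5.25→5.75]: (5.77+5.83)/2 × 0.5 = 2.9
  [5.75→9.75]: (5.83+5.48)/2 × 4 = 22.62
  [9.75→11.75]: (5.48+5.07)/2 × 2 = 10.55
  Sum = 55.0675 mcg/mL·h
Extrapolated tail: C_last / k_e = 5.07 / 0.051 = 99.412
AUC_0→∞ = 55.0675 + 99.412 = 154.4795 mcg/mL·h

AUC = 154 mcg/mL·h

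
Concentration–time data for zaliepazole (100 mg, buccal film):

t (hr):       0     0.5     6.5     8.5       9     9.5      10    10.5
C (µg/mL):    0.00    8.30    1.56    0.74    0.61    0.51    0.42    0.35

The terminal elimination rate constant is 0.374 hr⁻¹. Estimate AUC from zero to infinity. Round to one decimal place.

AUC = 35.9 µg/mL·hr

Trapezoidal AUC_0→10.5:
  [0→0.5]: (0.00+8.30)/2 × 0.5 = 2.075
  [0.5→6.5]: (8.30+1.56)/2 × 6 = 29.58
  [6.5→8.5]: (1.56+0.74)/2 × 2 = 2.3
  [8.5→9]: (0.74+0.61)/2 × 0.5 = 0.3375
  [9→9.5]: (0.61+0.51)/2 × 0.5 = 0.28
  [9.5→10]: (0.51+0.42)/2 × 0.5 = 0.2325
  [10→10.5]: (0.42+0.35)/2 × 0.5 = 0.1925
  Sum = 34.9975 µg/mL·hr
Extrapolated tail: C_last / k_e = 0.35 / 0.374 = 0.936
AUC_0→∞ = 34.9975 + 0.936 = 35.9335 µg/mL·hr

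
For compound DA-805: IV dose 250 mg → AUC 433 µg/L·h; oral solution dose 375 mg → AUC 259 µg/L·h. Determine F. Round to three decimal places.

F = (AUC_ev / D_ev) / (AUC_iv / D_iv)
  = (259/375) / (433/250)
  = 0.690667 / 1.732 = 0.3988

F = 0.399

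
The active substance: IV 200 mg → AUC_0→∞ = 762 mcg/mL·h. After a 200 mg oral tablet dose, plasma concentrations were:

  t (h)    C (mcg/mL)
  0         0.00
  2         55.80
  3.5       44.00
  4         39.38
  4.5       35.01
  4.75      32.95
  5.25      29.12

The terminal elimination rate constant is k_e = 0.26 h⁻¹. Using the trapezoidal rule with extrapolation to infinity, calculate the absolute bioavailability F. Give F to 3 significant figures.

F = 0.402

Trapezoidal AUC_0→5.25 (oral tablet):
  [0→2]: (0.00+55.80)/2 × 2 = 55.8
  [2→3.5]: (55.80+44.00)/2 × 1.5 = 74.85
  [3.5→4]: (44.00+39.38)/2 × 0.5 = 20.845
  [4→4.5]: (39.38+35.01)/2 × 0.5 = 18.5975
  [4.5→4.75]: (35.01+32.95)/2 × 0.25 = 8.495
  [4.75→5.25]: (32.95+29.12)/2 × 0.5 = 15.5175
  Sum = 194.105 mcg/mL·h
Tail: C_last/k_e = 29.12/0.26 = 112.000
AUC_0→∞ (oral tablet) = 194.105 + 112.000 = 306.105 mcg/mL·h
F = (AUC_ev/D_ev)/(AUC_iv/D_iv) = (306.105/200)/(762/200) = 1.530525/3.81 = 0.4017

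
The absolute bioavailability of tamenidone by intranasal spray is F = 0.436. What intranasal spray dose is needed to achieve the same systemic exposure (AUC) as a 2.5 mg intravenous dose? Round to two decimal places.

D_intranasal = 5.73 mg

For equal systemic exposure: F × D_ev = D_iv
D_ev = D_iv / F = 2.5 / 0.436 = 5.73394 mg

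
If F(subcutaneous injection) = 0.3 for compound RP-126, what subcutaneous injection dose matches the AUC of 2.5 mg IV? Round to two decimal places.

D_subcutaneous = 8.33 mg

For equal systemic exposure: F × D_ev = D_iv
D_ev = D_iv / F = 2.5 / 0.3 = 8.33333 mg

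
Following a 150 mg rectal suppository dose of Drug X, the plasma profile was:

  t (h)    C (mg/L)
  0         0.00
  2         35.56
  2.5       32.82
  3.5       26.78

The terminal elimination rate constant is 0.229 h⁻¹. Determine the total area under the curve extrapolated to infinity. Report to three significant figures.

AUC = 199 mg/L·h

Trapezoidal AUC_0→3.5:
  [0→2]: (0.00+35.56)/2 × 2 = 35.56
  [2→2.5]: (35.56+32.82)/2 × 0.5 = 17.095
  [2.5→3.5]: (32.82+26.78)/2 × 1 = 29.8
  Sum = 82.455 mg/L·h
Extrapolated tail: C_last / k_e = 26.78 / 0.229 = 116.943
AUC_0→∞ = 82.455 + 116.943 = 199.398 mg/L·h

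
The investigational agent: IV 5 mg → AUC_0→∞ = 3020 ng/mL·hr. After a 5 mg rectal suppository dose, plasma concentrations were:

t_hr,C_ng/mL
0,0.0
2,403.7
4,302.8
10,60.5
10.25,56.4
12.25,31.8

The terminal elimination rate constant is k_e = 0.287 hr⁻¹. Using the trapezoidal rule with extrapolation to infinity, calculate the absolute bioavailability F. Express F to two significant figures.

Trapezoidal AUC_0→12.25 (rectal suppository):
  [0→2]: (0.0+403.7)/2 × 2 = 403.7
  [2→4]: (403.7+302.8)/2 × 2 = 706.5
  [4→10]: (302.8+60.5)/2 × 6 = 1089.9
  [10→10.25]: (60.5+56.4)/2 × 0.25 = 14.6125
  [10.25→12.25]: (56.4+31.8)/2 × 2 = 88.2
  Sum = 2302.9125 ng/mL·hr
Tail: C_last/k_e = 31.8/0.287 = 110.801
AUC_0→∞ (rectal suppository) = 2302.9125 + 110.801 = 2413.7135 ng/mL·hr
F = (AUC_ev/D_ev)/(AUC_iv/D_iv) = (2413.7135/5)/(3020/5) = 482.7427/604 = 0.7992

F = 0.80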